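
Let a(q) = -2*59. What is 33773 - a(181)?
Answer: 33891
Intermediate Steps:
a(q) = -118
33773 - a(181) = 33773 - 1*(-118) = 33773 + 118 = 33891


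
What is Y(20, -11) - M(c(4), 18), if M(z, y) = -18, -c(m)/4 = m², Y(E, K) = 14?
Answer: 32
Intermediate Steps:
c(m) = -4*m²
Y(20, -11) - M(c(4), 18) = 14 - 1*(-18) = 14 + 18 = 32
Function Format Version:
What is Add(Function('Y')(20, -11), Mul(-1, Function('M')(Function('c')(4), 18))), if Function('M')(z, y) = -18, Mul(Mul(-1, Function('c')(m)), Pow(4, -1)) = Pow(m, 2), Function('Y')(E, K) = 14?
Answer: 32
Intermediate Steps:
Function('c')(m) = Mul(-4, Pow(m, 2))
Add(Function('Y')(20, -11), Mul(-1, Function('M')(Function('c')(4), 18))) = Add(14, Mul(-1, -18)) = Add(14, 18) = 32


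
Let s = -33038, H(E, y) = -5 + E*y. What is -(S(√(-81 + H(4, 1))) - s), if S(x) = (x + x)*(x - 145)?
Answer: -32874 + 290*I*√82 ≈ -32874.0 + 2626.1*I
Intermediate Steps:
S(x) = 2*x*(-145 + x) (S(x) = (2*x)*(-145 + x) = 2*x*(-145 + x))
-(S(√(-81 + H(4, 1))) - s) = -(2*√(-81 + (-5 + 4*1))*(-145 + √(-81 + (-5 + 4*1))) - 1*(-33038)) = -(2*√(-81 + (-5 + 4))*(-145 + √(-81 + (-5 + 4))) + 33038) = -(2*√(-81 - 1)*(-145 + √(-81 - 1)) + 33038) = -(2*√(-82)*(-145 + √(-82)) + 33038) = -(2*(I*√82)*(-145 + I*√82) + 33038) = -(2*I*√82*(-145 + I*√82) + 33038) = -(33038 + 2*I*√82*(-145 + I*√82)) = -33038 - 2*I*√82*(-145 + I*√82)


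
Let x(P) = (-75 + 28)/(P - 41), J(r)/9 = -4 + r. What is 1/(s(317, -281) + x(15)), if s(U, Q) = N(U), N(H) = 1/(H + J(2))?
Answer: 598/1083 ≈ 0.55217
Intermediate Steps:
J(r) = -36 + 9*r (J(r) = 9*(-4 + r) = -36 + 9*r)
x(P) = -47/(-41 + P)
N(H) = 1/(-18 + H) (N(H) = 1/(H + (-36 + 9*2)) = 1/(H + (-36 + 18)) = 1/(H - 18) = 1/(-18 + H))
s(U, Q) = 1/(-18 + U)
1/(s(317, -281) + x(15)) = 1/(1/(-18 + 317) - 47/(-41 + 15)) = 1/(1/299 - 47/(-26)) = 1/(1/299 - 47*(-1/26)) = 1/(1/299 + 47/26) = 1/(1083/598) = 598/1083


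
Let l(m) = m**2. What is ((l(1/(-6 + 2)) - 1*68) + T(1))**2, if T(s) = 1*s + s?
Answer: 1113025/256 ≈ 4347.8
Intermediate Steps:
T(s) = 2*s (T(s) = s + s = 2*s)
((l(1/(-6 + 2)) - 1*68) + T(1))**2 = (((1/(-6 + 2))**2 - 1*68) + 2*1)**2 = (((1/(-4))**2 - 68) + 2)**2 = (((-1/4)**2 - 68) + 2)**2 = ((1/16 - 68) + 2)**2 = (-1087/16 + 2)**2 = (-1055/16)**2 = 1113025/256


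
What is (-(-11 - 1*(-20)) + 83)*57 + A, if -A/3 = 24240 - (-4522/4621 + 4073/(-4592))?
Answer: -1453705990335/21219632 ≈ -68508.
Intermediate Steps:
A = -1543210398111/21219632 (A = -3*(24240 - (-4522/4621 + 4073/(-4592))) = -3*(24240 - (-4522*1/4621 + 4073*(-1/4592))) = -3*(24240 - (-4522/4621 - 4073/4592)) = -3*(24240 - 1*(-39586357/21219632)) = -3*(24240 + 39586357/21219632) = -3*514403466037/21219632 = -1543210398111/21219632 ≈ -72726.)
(-(-11 - 1*(-20)) + 83)*57 + A = (-(-11 - 1*(-20)) + 83)*57 - 1543210398111/21219632 = (-(-11 + 20) + 83)*57 - 1543210398111/21219632 = (-1*9 + 83)*57 - 1543210398111/21219632 = (-9 + 83)*57 - 1543210398111/21219632 = 74*57 - 1543210398111/21219632 = 4218 - 1543210398111/21219632 = -1453705990335/21219632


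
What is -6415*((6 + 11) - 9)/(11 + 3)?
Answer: -25660/7 ≈ -3665.7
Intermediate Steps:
-6415*((6 + 11) - 9)/(11 + 3) = -6415*(17 - 9)/14 = -51320/14 = -6415*4/7 = -25660/7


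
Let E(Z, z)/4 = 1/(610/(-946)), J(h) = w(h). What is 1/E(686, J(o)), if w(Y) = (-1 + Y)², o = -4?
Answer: -305/1892 ≈ -0.16121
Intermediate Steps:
J(h) = (-1 + h)²
E(Z, z) = -1892/305 (E(Z, z) = 4/((610/(-946))) = 4/((610*(-1/946))) = 4/(-305/473) = 4*(-473/305) = -1892/305)
1/E(686, J(o)) = 1/(-1892/305) = -305/1892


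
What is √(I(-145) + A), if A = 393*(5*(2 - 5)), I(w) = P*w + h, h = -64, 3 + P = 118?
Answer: I*√22634 ≈ 150.45*I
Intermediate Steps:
P = 115 (P = -3 + 118 = 115)
I(w) = -64 + 115*w (I(w) = 115*w - 64 = -64 + 115*w)
A = -5895 (A = 393*(5*(-3)) = 393*(-15) = -5895)
√(I(-145) + A) = √((-64 + 115*(-145)) - 5895) = √((-64 - 16675) - 5895) = √(-16739 - 5895) = √(-22634) = I*√22634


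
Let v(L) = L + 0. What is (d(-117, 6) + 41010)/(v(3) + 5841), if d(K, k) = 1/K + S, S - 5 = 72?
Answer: 2403589/341874 ≈ 7.0306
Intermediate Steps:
S = 77 (S = 5 + 72 = 77)
v(L) = L
d(K, k) = 77 + 1/K (d(K, k) = 1/K + 77 = 77 + 1/K)
(d(-117, 6) + 41010)/(v(3) + 5841) = ((77 + 1/(-117)) + 41010)/(3 + 5841) = ((77 - 1/117) + 41010)/5844 = (9008/117 + 41010)*(1/5844) = (4807178/117)*(1/5844) = 2403589/341874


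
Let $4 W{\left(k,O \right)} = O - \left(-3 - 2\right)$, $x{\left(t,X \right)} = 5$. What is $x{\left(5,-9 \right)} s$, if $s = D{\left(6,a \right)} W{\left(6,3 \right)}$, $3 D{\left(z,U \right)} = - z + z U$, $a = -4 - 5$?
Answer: $-200$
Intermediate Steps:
$a = -9$ ($a = -4 - 5 = -9$)
$D{\left(z,U \right)} = - \frac{z}{3} + \frac{U z}{3}$ ($D{\left(z,U \right)} = \frac{- z + z U}{3} = \frac{- z + U z}{3} = - \frac{z}{3} + \frac{U z}{3}$)
$W{\left(k,O \right)} = \frac{5}{4} + \frac{O}{4}$ ($W{\left(k,O \right)} = \frac{O - \left(-3 - 2\right)}{4} = \frac{O - -5}{4} = \frac{O + 5}{4} = \frac{5 + O}{4} = \frac{5}{4} + \frac{O}{4}$)
$s = -40$ ($s = \frac{1}{3} \cdot 6 \left(-1 - 9\right) \left(\frac{5}{4} + \frac{1}{4} \cdot 3\right) = \frac{1}{3} \cdot 6 \left(-10\right) \left(\frac{5}{4} + \frac{3}{4}\right) = \left(-20\right) 2 = -40$)
$x{\left(5,-9 \right)} s = 5 \left(-40\right) = -200$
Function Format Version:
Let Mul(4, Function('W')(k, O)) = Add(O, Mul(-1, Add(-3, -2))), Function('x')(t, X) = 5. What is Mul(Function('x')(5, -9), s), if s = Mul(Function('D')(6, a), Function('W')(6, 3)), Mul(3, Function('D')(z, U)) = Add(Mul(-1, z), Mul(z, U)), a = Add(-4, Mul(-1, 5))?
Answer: -200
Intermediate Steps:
a = -9 (a = Add(-4, -5) = -9)
Function('D')(z, U) = Add(Mul(Rational(-1, 3), z), Mul(Rational(1, 3), U, z)) (Function('D')(z, U) = Mul(Rational(1, 3), Add(Mul(-1, z), Mul(z, U))) = Mul(Rational(1, 3), Add(Mul(-1, z), Mul(U, z))) = Add(Mul(Rational(-1, 3), z), Mul(Rational(1, 3), U, z)))
Function('W')(k, O) = Add(Rational(5, 4), Mul(Rational(1, 4), O)) (Function('W')(k, O) = Mul(Rational(1, 4), Add(O, Mul(-1, Add(-3, -2)))) = Mul(Rational(1, 4), Add(O, Mul(-1, -5))) = Mul(Rational(1, 4), Add(O, 5)) = Mul(Rational(1, 4), Add(5, O)) = Add(Rational(5, 4), Mul(Rational(1, 4), O)))
s = -40 (s = Mul(Mul(Rational(1, 3), 6, Add(-1, -9)), Add(Rational(5, 4), Mul(Rational(1, 4), 3))) = Mul(Mul(Rational(1, 3), 6, -10), Add(Rational(5, 4), Rational(3, 4))) = Mul(-20, 2) = -40)
Mul(Function('x')(5, -9), s) = Mul(5, -40) = -200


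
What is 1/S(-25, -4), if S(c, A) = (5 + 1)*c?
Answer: -1/150 ≈ -0.0066667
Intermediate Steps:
S(c, A) = 6*c
1/S(-25, -4) = 1/(6*(-25)) = 1/(-150) = -1/150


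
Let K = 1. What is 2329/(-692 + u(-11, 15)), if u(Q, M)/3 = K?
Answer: -2329/689 ≈ -3.3803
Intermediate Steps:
u(Q, M) = 3 (u(Q, M) = 3*1 = 3)
2329/(-692 + u(-11, 15)) = 2329/(-692 + 3) = 2329/(-689) = 2329*(-1/689) = -2329/689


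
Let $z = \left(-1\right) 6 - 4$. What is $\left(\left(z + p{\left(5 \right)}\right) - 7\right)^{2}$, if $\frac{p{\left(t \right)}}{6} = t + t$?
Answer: $1849$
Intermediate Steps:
$p{\left(t \right)} = 12 t$ ($p{\left(t \right)} = 6 \left(t + t\right) = 6 \cdot 2 t = 12 t$)
$z = -10$ ($z = -6 - 4 = -10$)
$\left(\left(z + p{\left(5 \right)}\right) - 7\right)^{2} = \left(\left(-10 + 12 \cdot 5\right) - 7\right)^{2} = \left(\left(-10 + 60\right) - 7\right)^{2} = \left(50 - 7\right)^{2} = 43^{2} = 1849$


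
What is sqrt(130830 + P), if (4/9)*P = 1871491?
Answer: sqrt(17366739)/2 ≈ 2083.7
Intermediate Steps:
P = 16843419/4 (P = (9/4)*1871491 = 16843419/4 ≈ 4.2109e+6)
sqrt(130830 + P) = sqrt(130830 + 16843419/4) = sqrt(17366739/4) = sqrt(17366739)/2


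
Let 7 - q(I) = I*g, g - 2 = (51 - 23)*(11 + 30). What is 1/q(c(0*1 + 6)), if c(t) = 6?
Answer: -1/6893 ≈ -0.00014507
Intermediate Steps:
g = 1150 (g = 2 + (51 - 23)*(11 + 30) = 2 + 28*41 = 2 + 1148 = 1150)
q(I) = 7 - 1150*I (q(I) = 7 - I*1150 = 7 - 1150*I)
1/q(c(0*1 + 6)) = 1/(7 - 1150*6) = 1/(7 - 6900) = 1/(-6893) = -1/6893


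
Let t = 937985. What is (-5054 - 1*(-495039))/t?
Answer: 97997/187597 ≈ 0.52238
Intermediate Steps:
(-5054 - 1*(-495039))/t = (-5054 - 1*(-495039))/937985 = (-5054 + 495039)*(1/937985) = 489985*(1/937985) = 97997/187597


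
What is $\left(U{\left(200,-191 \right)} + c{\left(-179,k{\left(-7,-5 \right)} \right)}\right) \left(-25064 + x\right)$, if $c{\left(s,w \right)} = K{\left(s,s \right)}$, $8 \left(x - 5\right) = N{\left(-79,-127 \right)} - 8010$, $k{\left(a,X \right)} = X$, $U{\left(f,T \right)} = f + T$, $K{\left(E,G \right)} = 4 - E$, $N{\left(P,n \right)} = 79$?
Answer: $-5001672$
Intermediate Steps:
$U{\left(f,T \right)} = T + f$
$x = - \frac{7891}{8}$ ($x = 5 + \frac{79 - 8010}{8} = 5 + \frac{1}{8} \left(-7931\right) = 5 - \frac{7931}{8} = - \frac{7891}{8} \approx -986.38$)
$c{\left(s,w \right)} = 4 - s$
$\left(U{\left(200,-191 \right)} + c{\left(-179,k{\left(-7,-5 \right)} \right)}\right) \left(-25064 + x\right) = \left(\left(-191 + 200\right) + \left(4 - -179\right)\right) \left(-25064 - \frac{7891}{8}\right) = \left(9 + \left(4 + 179\right)\right) \left(- \frac{208403}{8}\right) = \left(9 + 183\right) \left(- \frac{208403}{8}\right) = 192 \left(- \frac{208403}{8}\right) = -5001672$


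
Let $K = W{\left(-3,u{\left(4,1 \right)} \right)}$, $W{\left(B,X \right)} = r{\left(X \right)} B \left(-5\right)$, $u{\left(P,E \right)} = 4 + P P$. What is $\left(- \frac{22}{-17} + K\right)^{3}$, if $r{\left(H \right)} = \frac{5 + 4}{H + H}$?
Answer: $\frac{256047875}{2515456} \approx 101.79$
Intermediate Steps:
$r{\left(H \right)} = \frac{9}{2 H}$
$u{\left(P,E \right)} = 4 + P^{2}$
$W{\left(B,X \right)} = - \frac{45 B}{2 X}$ ($W{\left(B,X \right)} = \frac{9}{2 X} B \left(-5\right) = \frac{9 B}{2 X} \left(-5\right) = - \frac{45 B}{2 X}$)
$K = \frac{27}{8}$ ($K = \left(- \frac{45}{2}\right) \left(-3\right) \frac{1}{4 + 4^{2}} = \left(- \frac{45}{2}\right) \left(-3\right) \frac{1}{4 + 16} = \left(- \frac{45}{2}\right) \left(-3\right) \frac{1}{20} = \frac{27}{8} \approx 3.375$)
$\left(- \frac{22}{-17} + K\right)^{3} = \left(- \frac{22}{-17} + \frac{27}{8}\right)^{3} = \left(\left(-22\right) \left(- \frac{1}{17}\right) + \frac{27}{8}\right)^{3} = \left(\frac{22}{17} + \frac{27}{8}\right)^{3} = \left(\frac{635}{136}\right)^{3} = \frac{256047875}{2515456}$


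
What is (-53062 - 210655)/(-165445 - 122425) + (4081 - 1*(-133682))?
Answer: 39658098527/287870 ≈ 1.3776e+5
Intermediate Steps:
(-53062 - 210655)/(-165445 - 122425) + (4081 - 1*(-133682)) = -263717/(-287870) + (4081 + 133682) = -263717*(-1/287870) + 137763 = 263717/287870 + 137763 = 39658098527/287870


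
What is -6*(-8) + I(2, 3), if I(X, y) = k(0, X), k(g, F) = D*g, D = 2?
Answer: 48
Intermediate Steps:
k(g, F) = 2*g
I(X, y) = 0 (I(X, y) = 2*0 = 0)
-6*(-8) + I(2, 3) = -6*(-8) + 0 = 48 + 0 = 48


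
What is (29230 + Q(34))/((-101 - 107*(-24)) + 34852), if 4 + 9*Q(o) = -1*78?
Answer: 262988/335871 ≈ 0.78300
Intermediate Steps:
Q(o) = -82/9 (Q(o) = -4/9 + (-1*78)/9 = -4/9 + (⅑)*(-78) = -4/9 - 26/3 = -82/9)
(29230 + Q(34))/((-101 - 107*(-24)) + 34852) = (29230 - 82/9)/((-101 - 107*(-24)) + 34852) = 262988/(9*((-101 + 2568) + 34852)) = 262988/(9*(2467 + 34852)) = (262988/9)/37319 = (262988/9)*(1/37319) = 262988/335871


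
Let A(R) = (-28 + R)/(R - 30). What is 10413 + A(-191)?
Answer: 2301492/221 ≈ 10414.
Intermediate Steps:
A(R) = (-28 + R)/(-30 + R)
10413 + A(-191) = 10413 + (-28 - 191)/(-30 - 191) = 10413 - 219/(-221) = 10413 - 1/221*(-219) = 10413 + 219/221 = 2301492/221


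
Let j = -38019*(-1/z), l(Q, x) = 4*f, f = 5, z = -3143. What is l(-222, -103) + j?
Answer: 24841/3143 ≈ 7.9036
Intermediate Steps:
l(Q, x) = 20 (l(Q, x) = 4*5 = 20)
j = -38019/3143 (j = -38019/((-1*(-3143))) = -38019/3143 ≈ -12.096)
l(-222, -103) + j = 20 - 38019/3143 = 24841/3143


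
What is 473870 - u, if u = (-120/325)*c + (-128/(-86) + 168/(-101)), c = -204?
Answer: 133749917722/282295 ≈ 4.7380e+5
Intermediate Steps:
u = 21213928/282295 (u = -120/325*(-204) + (-128/(-86) + 168/(-101)) = -120*1/325*(-204) + (-128*(-1/86) + 168*(-1/101)) = -24/65*(-204) + (64/43 - 168/101) = 4896/65 - 760/4343 = 21213928/282295 ≈ 75.148)
473870 - u = 473870 - 1*21213928/282295 = 473870 - 21213928/282295 = 133749917722/282295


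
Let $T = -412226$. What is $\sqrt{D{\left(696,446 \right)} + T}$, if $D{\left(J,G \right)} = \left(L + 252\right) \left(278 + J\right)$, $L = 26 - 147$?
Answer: $2 i \sqrt{71158} \approx 533.51 i$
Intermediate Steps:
$L = -121$ ($L = 26 - 147 = -121$)
$D{\left(J,G \right)} = 36418 + 131 J$ ($D{\left(J,G \right)} = \left(-121 + 252\right) \left(278 + J\right) = 131 \left(278 + J\right) = 36418 + 131 J$)
$\sqrt{D{\left(696,446 \right)} + T} = \sqrt{\left(36418 + 131 \cdot 696\right) - 412226} = \sqrt{\left(36418 + 91176\right) - 412226} = \sqrt{127594 - 412226} = \sqrt{-284632} = 2 i \sqrt{71158}$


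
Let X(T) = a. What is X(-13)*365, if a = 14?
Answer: 5110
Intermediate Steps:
X(T) = 14
X(-13)*365 = 14*365 = 5110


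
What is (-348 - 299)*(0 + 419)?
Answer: -271093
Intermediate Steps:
(-348 - 299)*(0 + 419) = -647*419 = -271093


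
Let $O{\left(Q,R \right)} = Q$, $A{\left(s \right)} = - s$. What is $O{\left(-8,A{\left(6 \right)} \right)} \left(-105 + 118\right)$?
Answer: $-104$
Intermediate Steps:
$O{\left(-8,A{\left(6 \right)} \right)} \left(-105 + 118\right) = - 8 \left(-105 + 118\right) = \left(-8\right) 13 = -104$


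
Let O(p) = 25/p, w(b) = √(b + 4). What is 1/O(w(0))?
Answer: 2/25 ≈ 0.080000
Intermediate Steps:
w(b) = √(4 + b)
1/O(w(0)) = 1/(25/(√(4 + 0))) = 1/(25/(√4)) = 1/(25/2) = 2/25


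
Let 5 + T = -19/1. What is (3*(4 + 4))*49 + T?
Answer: 1152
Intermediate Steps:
T = -24 (T = -5 - 19/1 = -5 - 19*1 = -5 - 19 = -24)
(3*(4 + 4))*49 + T = (3*(4 + 4))*49 - 24 = (3*8)*49 - 24 = 24*49 - 24 = 1176 - 24 = 1152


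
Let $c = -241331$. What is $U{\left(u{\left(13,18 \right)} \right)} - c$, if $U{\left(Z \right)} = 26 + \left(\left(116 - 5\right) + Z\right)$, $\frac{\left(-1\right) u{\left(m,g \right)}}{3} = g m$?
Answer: $240766$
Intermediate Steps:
$u{\left(m,g \right)} = - 3 g m$
$U{\left(Z \right)} = 137 + Z$ ($U{\left(Z \right)} = 26 + \left(111 + Z\right) = 137 + Z$)
$U{\left(u{\left(13,18 \right)} \right)} - c = \left(137 - 54 \cdot 13\right) - -241331 = \left(137 - 702\right) + 241331 = -565 + 241331 = 240766$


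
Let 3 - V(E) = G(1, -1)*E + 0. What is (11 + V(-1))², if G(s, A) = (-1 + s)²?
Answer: 196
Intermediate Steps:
V(E) = 3 (V(E) = 3 - ((-1 + 1)²*E + 0) = 3 - (0²*E + 0) = 3 - (0*E + 0) = 3 - (0 + 0) = 3 - 1*0 = 3 + 0 = 3)
(11 + V(-1))² = (11 + 3)² = 14² = 196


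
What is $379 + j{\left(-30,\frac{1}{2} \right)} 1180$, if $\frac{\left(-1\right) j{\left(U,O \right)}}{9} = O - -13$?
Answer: $-142991$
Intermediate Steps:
$j{\left(U,O \right)} = -117 - 9 O$ ($j{\left(U,O \right)} = - 9 \left(O - -13\right) = - 9 \left(O + 13\right) = - 9 \left(13 + O\right) = -117 - 9 O$)
$379 + j{\left(-30,\frac{1}{2} \right)} 1180 = 379 + \left(-117 - \frac{9}{2}\right) 1180 = 379 - 143370 = -142991$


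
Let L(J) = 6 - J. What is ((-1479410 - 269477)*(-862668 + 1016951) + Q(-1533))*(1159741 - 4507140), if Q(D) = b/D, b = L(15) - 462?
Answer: 461538789575676234026/511 ≈ 9.0321e+17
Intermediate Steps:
b = -471 (b = (6 - 1*15) - 462 = (6 - 15) - 462 = -9 - 462 = -471)
Q(D) = -471/D
((-1479410 - 269477)*(-862668 + 1016951) + Q(-1533))*(1159741 - 4507140) = ((-1479410 - 269477)*(-862668 + 1016951) - 471/(-1533))*(1159741 - 4507140) = (-1748887*154283 - 471*(-1/1533))*(-3347399) = (-269823533021 + 157/511)*(-3347399) = -137879825373574/511*(-3347399) = 461538789575676234026/511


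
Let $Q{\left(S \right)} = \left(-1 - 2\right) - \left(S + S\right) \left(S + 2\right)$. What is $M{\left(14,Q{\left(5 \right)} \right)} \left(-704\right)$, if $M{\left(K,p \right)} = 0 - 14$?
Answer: $9856$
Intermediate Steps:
$Q{\left(S \right)} = -3 - 2 S \left(2 + S\right)$ ($Q{\left(S \right)} = \left(-1 - 2\right) - 2 S \left(2 + S\right) = -3 - 2 S \left(2 + S\right)$)
$M{\left(K,p \right)} = -14$
$M{\left(14,Q{\left(5 \right)} \right)} \left(-704\right) = \left(-14\right) \left(-704\right) = 9856$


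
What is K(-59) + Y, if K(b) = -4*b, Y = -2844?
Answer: -2608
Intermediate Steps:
K(-59) + Y = -4*(-59) - 2844 = 236 - 2844 = -2608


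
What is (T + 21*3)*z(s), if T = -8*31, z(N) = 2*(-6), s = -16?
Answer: 2220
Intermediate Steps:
z(N) = -12
T = -248
(T + 21*3)*z(s) = (-248 + 21*3)*(-12) = (-248 + 63)*(-12) = -185*(-12) = 2220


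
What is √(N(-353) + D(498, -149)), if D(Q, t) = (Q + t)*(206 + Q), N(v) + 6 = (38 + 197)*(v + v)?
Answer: 2*√19945 ≈ 282.45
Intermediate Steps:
N(v) = -6 + 470*v (N(v) = -6 + (38 + 197)*(v + v) = -6 + 235*(2*v) = -6 + 470*v)
D(Q, t) = (206 + Q)*(Q + t)
√(N(-353) + D(498, -149)) = √((-6 + 470*(-353)) + (498² + 206*498 + 206*(-149) + 498*(-149))) = √((-6 - 165910) + (248004 + 102588 - 30694 - 74202)) = √(-165916 + 245696) = √79780 = 2*√19945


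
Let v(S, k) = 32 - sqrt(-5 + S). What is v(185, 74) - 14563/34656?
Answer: 1094429/34656 - 6*sqrt(5) ≈ 18.163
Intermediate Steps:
v(185, 74) - 14563/34656 = (32 - sqrt(-5 + 185)) - 14563/34656 = (32 - sqrt(180)) - 14563*1/34656 = (32 - 6*sqrt(5)) - 14563/34656 = 1094429/34656 - 6*sqrt(5)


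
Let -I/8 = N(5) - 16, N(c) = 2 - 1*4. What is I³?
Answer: 2985984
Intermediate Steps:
N(c) = -2 (N(c) = 2 - 4 = -2)
I = 144 (I = -8*(-2 - 16) = -8*(-18) = 144)
I³ = 144³ = 2985984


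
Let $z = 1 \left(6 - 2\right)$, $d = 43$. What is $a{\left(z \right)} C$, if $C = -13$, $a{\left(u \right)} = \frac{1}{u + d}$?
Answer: $- \frac{13}{47} \approx -0.2766$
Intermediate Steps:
$z = 4$ ($z = 1 \cdot 4 = 4$)
$a{\left(u \right)} = \frac{1}{43 + u}$ ($a{\left(u \right)} = \frac{1}{u + 43} = \frac{1}{43 + u}$)
$a{\left(z \right)} C = \frac{1}{43 + 4} \left(-13\right) = \frac{1}{47} \left(-13\right) = - \frac{13}{47}$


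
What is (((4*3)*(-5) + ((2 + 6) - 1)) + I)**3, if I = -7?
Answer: -216000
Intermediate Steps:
(((4*3)*(-5) + ((2 + 6) - 1)) + I)**3 = (((4*3)*(-5) + ((2 + 6) - 1)) - 7)**3 = ((12*(-5) + (8 - 1)) - 7)**3 = ((-60 + 7) - 7)**3 = (-53 - 7)**3 = (-60)**3 = -216000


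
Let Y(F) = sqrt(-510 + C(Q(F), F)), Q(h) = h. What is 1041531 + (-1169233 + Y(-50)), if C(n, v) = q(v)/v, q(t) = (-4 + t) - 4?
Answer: -127702 + I*sqrt(12721)/5 ≈ -1.277e+5 + 22.557*I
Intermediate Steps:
q(t) = -8 + t
C(n, v) = (-8 + v)/v
Y(F) = sqrt(-510 + (-8 + F)/F)
1041531 + (-1169233 + Y(-50)) = 1041531 + (-1169233 + sqrt(-509 - 8/(-50))) = 1041531 + (-1169233 + sqrt(-509 - 8*(-1/50))) = 1041531 + (-1169233 + sqrt(-509 + 4/25)) = 1041531 + (-1169233 + sqrt(-12721/25)) = 1041531 + (-1169233 + I*sqrt(12721)/5) = -127702 + I*sqrt(12721)/5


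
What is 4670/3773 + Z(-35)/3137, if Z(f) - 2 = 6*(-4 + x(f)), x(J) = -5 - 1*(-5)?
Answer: 14566784/11835901 ≈ 1.2307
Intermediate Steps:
x(J) = 0 (x(J) = -5 + 5 = 0)
Z(f) = -22 (Z(f) = 2 + 6*(-4 + 0) = 2 + 6*(-4) = 2 - 24 = -22)
4670/3773 + Z(-35)/3137 = 4670/3773 - 22/3137 = 14566784/11835901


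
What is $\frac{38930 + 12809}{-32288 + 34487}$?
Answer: $\frac{51739}{2199} \approx 23.528$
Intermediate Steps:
$\frac{38930 + 12809}{-32288 + 34487} = \frac{51739}{2199}$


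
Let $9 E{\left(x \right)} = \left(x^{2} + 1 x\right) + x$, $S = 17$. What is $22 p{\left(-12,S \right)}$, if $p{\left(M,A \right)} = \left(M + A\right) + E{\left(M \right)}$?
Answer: $\frac{1210}{3} \approx 403.33$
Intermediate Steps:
$E{\left(x \right)} = \frac{x^{2}}{9} + \frac{2 x}{9}$ ($E{\left(x \right)} = \frac{\left(x^{2} + 1 x\right) + x}{9} = \frac{\left(x^{2} + x\right) + x}{9} = \frac{\left(x + x^{2}\right) + x}{9} = \frac{x^{2} + 2 x}{9} = \frac{x^{2}}{9} + \frac{2 x}{9}$)
$p{\left(M,A \right)} = A + M + \frac{M \left(2 + M\right)}{9}$ ($p{\left(M,A \right)} = \left(M + A\right) + \frac{M \left(2 + M\right)}{9} = \left(A + M\right) + \frac{M \left(2 + M\right)}{9} = A + M + \frac{M \left(2 + M\right)}{9}$)
$22 p{\left(-12,S \right)} = 22 \left(17 - 12 + \frac{1}{9} \left(-12\right) \left(2 - 12\right)\right) = 22 \left(17 - 12 + \frac{1}{9} \left(-12\right) \left(-10\right)\right) = 22 \left(17 - 12 + \frac{40}{3}\right) = 22 \cdot \frac{55}{3} = \frac{1210}{3}$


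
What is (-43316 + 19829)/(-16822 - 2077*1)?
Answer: 23487/18899 ≈ 1.2428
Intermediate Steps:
(-43316 + 19829)/(-16822 - 2077*1) = -23487/(-16822 - 2077) = -23487/(-18899) = -23487*(-1/18899) = 23487/18899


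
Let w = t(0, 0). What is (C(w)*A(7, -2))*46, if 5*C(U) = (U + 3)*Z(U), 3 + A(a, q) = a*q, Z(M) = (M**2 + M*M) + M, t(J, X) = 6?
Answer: -548964/5 ≈ -1.0979e+5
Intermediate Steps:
w = 6
Z(M) = M + 2*M**2 (Z(M) = (M**2 + M**2) + M = 2*M**2 + M = M + 2*M**2)
A(a, q) = -3 + a*q
C(U) = U*(1 + 2*U)*(3 + U)/5 (C(U) = ((U + 3)*(U*(1 + 2*U)))/5 = ((3 + U)*(U*(1 + 2*U)))/5 = (U*(1 + 2*U)*(3 + U))/5 = U*(1 + 2*U)*(3 + U)/5)
(C(w)*A(7, -2))*46 = (((1/5)*6*(1 + 2*6)*(3 + 6))*(-3 + 7*(-2)))*46 = (((1/5)*6*(1 + 12)*9)*(-3 - 14))*46 = (((1/5)*6*13*9)*(-17))*46 = ((702/5)*(-17))*46 = -11934/5*46 = -548964/5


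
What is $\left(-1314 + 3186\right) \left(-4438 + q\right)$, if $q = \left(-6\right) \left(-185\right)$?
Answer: $-6230016$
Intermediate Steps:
$q = 1110$
$\left(-1314 + 3186\right) \left(-4438 + q\right) = \left(-1314 + 3186\right) \left(-4438 + 1110\right) = 1872 \left(-3328\right) = -6230016$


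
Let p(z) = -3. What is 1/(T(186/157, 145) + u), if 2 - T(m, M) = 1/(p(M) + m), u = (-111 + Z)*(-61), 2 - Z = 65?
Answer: 285/3025717 ≈ 9.4193e-5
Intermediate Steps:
Z = -63 (Z = 2 - 1*65 = 2 - 65 = -63)
u = 10614 (u = (-111 - 63)*(-61) = -174*(-61) = 10614)
T(m, M) = 2 - 1/(-3 + m)
1/(T(186/157, 145) + u) = 1/((-7 + 2*(186/157))/(-3 + 186/157) + 10614) = 1/((-7 + 372/157)/(-285/157) + 10614) = 1/(-157/285*(-727/157) + 10614) = 1/(727/285 + 10614) = 1/(3025717/285) = 285/3025717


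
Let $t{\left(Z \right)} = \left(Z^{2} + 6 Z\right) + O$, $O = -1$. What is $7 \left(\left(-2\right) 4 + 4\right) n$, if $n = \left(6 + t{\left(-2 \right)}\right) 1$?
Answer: $84$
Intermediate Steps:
$t{\left(Z \right)} = -1 + Z^{2} + 6 Z$ ($t{\left(Z \right)} = \left(Z^{2} + 6 Z\right) - 1 = -1 + Z^{2} + 6 Z$)
$n = -3$ ($n = \left(6 + \left(-1 + \left(-2\right)^{2} + 6 \left(-2\right)\right)\right) 1 = \left(6 - 9\right) 1 = \left(-3\right) 1 = -3$)
$7 \left(\left(-2\right) 4 + 4\right) n = 7 \left(\left(-2\right) 4 + 4\right) \left(-3\right) = 7 \left(-8 + 4\right) \left(-3\right) = 7 \left(-4\right) \left(-3\right) = \left(-28\right) \left(-3\right) = 84$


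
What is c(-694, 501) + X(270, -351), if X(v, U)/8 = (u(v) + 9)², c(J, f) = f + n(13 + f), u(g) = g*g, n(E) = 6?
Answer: 42525778755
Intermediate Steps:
u(g) = g²
c(J, f) = 6 + f (c(J, f) = f + 6 = 6 + f)
X(v, U) = 8*(9 + v²)² (X(v, U) = 8*(v² + 9)² = 8*(9 + v²)²)
c(-694, 501) + X(270, -351) = (6 + 501) + 8*(9 + 270²)² = 507 + 8*(9 + 72900)² = 507 + 8*72909² = 507 + 8*5315722281 = 507 + 42525778248 = 42525778755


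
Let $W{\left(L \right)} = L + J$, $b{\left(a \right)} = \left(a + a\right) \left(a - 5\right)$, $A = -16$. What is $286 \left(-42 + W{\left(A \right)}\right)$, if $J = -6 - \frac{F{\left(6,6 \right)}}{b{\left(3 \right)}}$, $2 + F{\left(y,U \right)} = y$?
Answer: $- \frac{54626}{3} \approx -18209.0$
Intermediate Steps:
$F{\left(y,U \right)} = -2 + y$
$b{\left(a \right)} = 2 a \left(-5 + a\right)$
$J = - \frac{17}{3}$ ($J = -6 - \frac{-2 + 6}{2 \cdot 3 \left(-5 + 3\right)} = -6 - \frac{4}{2 \cdot 3 \left(-2\right)} = -6 - \frac{4}{-12} = -6 - 4 \left(- \frac{1}{12}\right) = -6 - - \frac{1}{3} = -6 + \frac{1}{3} = - \frac{17}{3} \approx -5.6667$)
$W{\left(L \right)} = - \frac{17}{3} + L$ ($W{\left(L \right)} = L - \frac{17}{3} = - \frac{17}{3} + L$)
$286 \left(-42 + W{\left(A \right)}\right) = 286 \left(-42 - \frac{65}{3}\right) = 286 \left(- \frac{191}{3}\right) = - \frac{54626}{3}$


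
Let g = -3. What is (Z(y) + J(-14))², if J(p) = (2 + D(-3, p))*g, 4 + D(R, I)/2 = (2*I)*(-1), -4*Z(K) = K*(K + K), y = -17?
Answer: 346921/4 ≈ 86730.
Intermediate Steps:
Z(K) = -K²/2 (Z(K) = -K*(K + K)/4 = -K*2*K/4 = -K²/2)
D(R, I) = -8 - 4*I (D(R, I) = -8 + 2*((2*I)*(-1)) = -8 + 2*(-2*I) = -8 - 4*I)
J(p) = 18 + 12*p (J(p) = (2 + (-8 - 4*p))*(-3) = (-6 - 4*p)*(-3) = 18 + 12*p)
(Z(y) + J(-14))² = (-½*(-17)² + (18 + 12*(-14)))² = (-½*289 + (18 - 168))² = (-289/2 - 150)² = (-589/2)² = 346921/4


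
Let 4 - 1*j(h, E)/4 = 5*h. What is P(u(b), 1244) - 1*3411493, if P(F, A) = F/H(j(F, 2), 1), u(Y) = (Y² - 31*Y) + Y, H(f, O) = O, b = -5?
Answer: -3411318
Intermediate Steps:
j(h, E) = 16 - 20*h
u(Y) = Y² - 30*Y
P(F, A) = F (P(F, A) = F/1 = F*1 = F)
P(u(b), 1244) - 1*3411493 = -5*(-30 - 5) - 1*3411493 = -5*(-35) - 3411493 = 175 - 3411493 = -3411318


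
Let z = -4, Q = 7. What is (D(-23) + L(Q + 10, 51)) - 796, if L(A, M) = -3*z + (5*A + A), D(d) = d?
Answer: -705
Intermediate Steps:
L(A, M) = 12 + 6*A (L(A, M) = -3*(-4) + (5*A + A) = 12 + 6*A)
(D(-23) + L(Q + 10, 51)) - 796 = (-23 + (12 + 6*(7 + 10))) - 796 = (-23 + (12 + 6*17)) - 796 = (-23 + (12 + 102)) - 796 = (-23 + 114) - 796 = 91 - 796 = -705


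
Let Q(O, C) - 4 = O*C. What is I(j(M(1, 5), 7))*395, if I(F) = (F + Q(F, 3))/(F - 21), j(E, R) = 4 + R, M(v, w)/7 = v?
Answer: -1896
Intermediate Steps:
Q(O, C) = 4 + C*O (Q(O, C) = 4 + O*C = 4 + C*O)
M(v, w) = 7*v
I(F) = (4 + 4*F)/(-21 + F) (I(F) = (F + (4 + 3*F))/(F - 21) = (4 + 4*F)/(-21 + F))
I(j(M(1, 5), 7))*395 = (4*(1 + (4 + 7))/(-21 + (4 + 7)))*395 = (4*(1 + 11)/(-21 + 11))*395 = (4*12/(-10))*395 = (4*(-1/10)*12)*395 = -24/5*395 = -1896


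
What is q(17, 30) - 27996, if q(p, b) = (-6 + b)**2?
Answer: -27420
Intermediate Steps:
q(17, 30) - 27996 = (-6 + 30)**2 - 27996 = 24**2 - 27996 = 576 - 27996 = -27420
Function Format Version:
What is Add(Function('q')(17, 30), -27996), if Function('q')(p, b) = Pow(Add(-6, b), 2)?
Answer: -27420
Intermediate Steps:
Add(Function('q')(17, 30), -27996) = Add(Pow(Add(-6, 30), 2), -27996) = Add(Pow(24, 2), -27996) = Add(576, -27996) = -27420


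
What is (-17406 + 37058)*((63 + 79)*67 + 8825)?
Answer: 360398028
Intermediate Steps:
(-17406 + 37058)*((63 + 79)*67 + 8825) = 19652*(142*67 + 8825) = 19652*(9514 + 8825) = 19652*18339 = 360398028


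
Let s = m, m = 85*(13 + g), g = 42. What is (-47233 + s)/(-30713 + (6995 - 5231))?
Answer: 42558/28949 ≈ 1.4701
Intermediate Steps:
m = 4675 (m = 85*(13 + 42) = 85*55 = 4675)
s = 4675
(-47233 + s)/(-30713 + (6995 - 5231)) = (-47233 + 4675)/(-30713 + (6995 - 5231)) = -42558/(-30713 + 1764) = -42558/(-28949) = -42558*(-1/28949) = 42558/28949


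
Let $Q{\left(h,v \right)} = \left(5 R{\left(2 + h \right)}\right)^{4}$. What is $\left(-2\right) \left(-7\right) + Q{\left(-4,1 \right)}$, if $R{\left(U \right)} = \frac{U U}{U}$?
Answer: $10014$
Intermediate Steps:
$R{\left(U \right)} = U$ ($R{\left(U \right)} = \frac{U^{2}}{U} = U$)
$Q{\left(h,v \right)} = \left(10 + 5 h\right)^{4}$ ($Q{\left(h,v \right)} = \left(5 \left(2 + h\right)\right)^{4} = \left(10 + 5 h\right)^{4}$)
$\left(-2\right) \left(-7\right) + Q{\left(-4,1 \right)} = \left(-2\right) \left(-7\right) + 625 \left(2 - 4\right)^{4} = 14 + 625 \left(-2\right)^{4} = 14 + 625 \cdot 16 = 14 + 10000 = 10014$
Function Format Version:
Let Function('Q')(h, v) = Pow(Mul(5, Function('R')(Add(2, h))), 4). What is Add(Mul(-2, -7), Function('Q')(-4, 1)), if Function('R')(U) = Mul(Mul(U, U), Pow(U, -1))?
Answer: 10014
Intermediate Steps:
Function('R')(U) = U (Function('R')(U) = Mul(Pow(U, 2), Pow(U, -1)) = U)
Function('Q')(h, v) = Pow(Add(10, Mul(5, h)), 4) (Function('Q')(h, v) = Pow(Mul(5, Add(2, h)), 4) = Pow(Add(10, Mul(5, h)), 4))
Add(Mul(-2, -7), Function('Q')(-4, 1)) = Add(Mul(-2, -7), Mul(625, Pow(Add(2, -4), 4))) = Add(14, Mul(625, Pow(-2, 4))) = Add(14, Mul(625, 16)) = Add(14, 10000) = 10014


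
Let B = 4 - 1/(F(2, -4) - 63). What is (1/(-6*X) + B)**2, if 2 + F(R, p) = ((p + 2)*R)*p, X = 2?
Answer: 5359225/345744 ≈ 15.501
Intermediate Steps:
F(R, p) = -2 + R*p*(2 + p) (F(R, p) = -2 + ((p + 2)*R)*p = -2 + ((2 + p)*R)*p = -2 + (R*(2 + p))*p = -2 + R*p*(2 + p))
B = 197/49 (B = 4 - 1/((-2 + 2*(-4)**2 + 2*2*(-4)) - 63) = 4 - 1/((-2 + 2*16 - 16) - 63) = 4 - 1/((-2 + 32 - 16) - 63) = 4 - 1/(14 - 63) = 4 - 1/(-49) = 4 - 1*(-1/49) = 4 + 1/49 = 197/49 ≈ 4.0204)
(1/(-6*X) + B)**2 = (1/(-6*2) + 197/49)**2 = (1/(-12) + 197/49)**2 = (-1/12 + 197/49)**2 = (2315/588)**2 = 5359225/345744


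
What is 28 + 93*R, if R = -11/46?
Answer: 265/46 ≈ 5.7609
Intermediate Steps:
R = -11/46 (R = -11*1/46 = -11/46 ≈ -0.23913)
28 + 93*R = 28 + 93*(-11/46) = 28 - 1023/46 = 265/46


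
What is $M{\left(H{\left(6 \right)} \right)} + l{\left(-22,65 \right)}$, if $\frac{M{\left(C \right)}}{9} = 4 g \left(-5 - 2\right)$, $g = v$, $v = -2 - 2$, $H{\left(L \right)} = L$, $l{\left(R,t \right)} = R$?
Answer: $986$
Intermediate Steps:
$v = -4$ ($v = -2 - 2 = -4$)
$g = -4$
$M{\left(C \right)} = 1008$ ($M{\left(C \right)} = 9 \cdot 4 \left(-4\right) \left(-5 - 2\right) = 9 \left(\left(-16\right) \left(-7\right)\right) = 9 \cdot 112 = 1008$)
$M{\left(H{\left(6 \right)} \right)} + l{\left(-22,65 \right)} = 1008 - 22 = 986$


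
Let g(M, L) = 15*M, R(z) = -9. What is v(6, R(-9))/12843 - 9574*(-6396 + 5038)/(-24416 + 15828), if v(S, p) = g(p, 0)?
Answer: -4638314476/3063769 ≈ -1513.9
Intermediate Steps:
v(S, p) = 15*p
v(6, R(-9))/12843 - 9574*(-6396 + 5038)/(-24416 + 15828) = (15*(-9))/12843 - 9574*(-6396 + 5038)/(-24416 + 15828) = -135*1/12843 - 9574/((-8588/(-1358))) = -15/1427 - 9574/((-8588*(-1/1358))) = -15/1427 - 9574/4294/679 = -15/1427 - 9574*679/4294 = -15/1427 - 3250373/2147 = -4638314476/3063769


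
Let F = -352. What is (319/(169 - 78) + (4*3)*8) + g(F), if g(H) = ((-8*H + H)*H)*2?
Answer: -157844641/91 ≈ -1.7346e+6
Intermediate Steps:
g(H) = -14*H² (g(H) = ((-7*H)*H)*2 = -7*H²*2 = -14*H²)
(319/(169 - 78) + (4*3)*8) + g(F) = (319/(169 - 78) + (4*3)*8) - 14*(-352)² = (319/91 + 12*8) - 14*123904 = (319*(1/91) + 96) - 1734656 = (319/91 + 96) - 1734656 = 9055/91 - 1734656 = -157844641/91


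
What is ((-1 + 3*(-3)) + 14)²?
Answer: 16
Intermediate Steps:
((-1 + 3*(-3)) + 14)² = ((-1 - 9) + 14)² = (-10 + 14)² = 4² = 16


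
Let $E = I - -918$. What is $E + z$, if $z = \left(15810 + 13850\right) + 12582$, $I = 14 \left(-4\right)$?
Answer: $43104$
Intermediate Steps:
$I = -56$
$z = 42242$ ($z = 29660 + 12582 = 42242$)
$E = 862$ ($E = -56 - -918 = -56 + 918 = 862$)
$E + z = 862 + 42242 = 43104$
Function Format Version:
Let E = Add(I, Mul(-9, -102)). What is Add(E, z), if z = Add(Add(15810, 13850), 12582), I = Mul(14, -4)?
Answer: 43104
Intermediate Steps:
I = -56
z = 42242 (z = Add(29660, 12582) = 42242)
E = 862 (E = Add(-56, Mul(-9, -102)) = Add(-56, 918) = 862)
Add(E, z) = Add(862, 42242) = 43104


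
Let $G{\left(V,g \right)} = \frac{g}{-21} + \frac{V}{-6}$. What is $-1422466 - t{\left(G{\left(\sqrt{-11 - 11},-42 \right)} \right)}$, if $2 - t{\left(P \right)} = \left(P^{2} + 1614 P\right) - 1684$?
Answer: $- \frac{25576571}{18} - \frac{809 i \sqrt{22}}{3} \approx -1.4209 \cdot 10^{6} - 1264.8 i$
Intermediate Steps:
$G{\left(V,g \right)} = - \frac{V}{6} - \frac{g}{21}$ ($G{\left(V,g \right)} = g \left(- \frac{1}{21}\right) + V \left(- \frac{1}{6}\right) = - \frac{g}{21} - \frac{V}{6} = - \frac{V}{6} - \frac{g}{21}$)
$t{\left(P \right)} = 1686 - P^{2} - 1614 P$ ($t{\left(P \right)} = 2 - \left(\left(P^{2} + 1614 P\right) - 1684\right) = 2 - \left(-1684 + P^{2} + 1614 P\right) = 1686 - P^{2} - 1614 P$)
$-1422466 - t{\left(G{\left(\sqrt{-11 - 11},-42 \right)} \right)} = -1422466 - \left(1686 - \left(- \frac{\sqrt{-11 - 11}}{6} - -2\right)^{2} - 1614 \left(- \frac{\sqrt{-11 - 11}}{6} - -2\right)\right) = -1422466 - \left(1686 - \left(- \frac{\sqrt{-22}}{6} + 2\right)^{2} - 1614 \left(- \frac{\sqrt{-22}}{6} + 2\right)\right) = -1422466 - \left(1686 - \left(- \frac{i \sqrt{22}}{6} + 2\right)^{2} - 1614 \left(- \frac{i \sqrt{22}}{6} + 2\right)\right) = -1422466 - \left(1686 - \left(2 - \frac{i \sqrt{22}}{6}\right)^{2} - 1614 \left(2 - \frac{i \sqrt{22}}{6}\right)\right) = -1422466 - \left(1686 - \left(2 - \frac{i \sqrt{22}}{6}\right)^{2} - \left(3228 - 269 i \sqrt{22}\right)\right) = -1422466 - \left(-1542 - \left(2 - \frac{i \sqrt{22}}{6}\right)^{2} + 269 i \sqrt{22}\right) = -1422466 + \left(1542 + \left(2 - \frac{i \sqrt{22}}{6}\right)^{2} - 269 i \sqrt{22}\right) = -1420924 + \left(2 - \frac{i \sqrt{22}}{6}\right)^{2} - 269 i \sqrt{22}$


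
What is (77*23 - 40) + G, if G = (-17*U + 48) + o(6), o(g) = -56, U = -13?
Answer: 1944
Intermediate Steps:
G = 213 (G = (-17*(-13) + 48) - 56 = (221 + 48) - 56 = 269 - 56 = 213)
(77*23 - 40) + G = (77*23 - 40) + 213 = (1771 - 40) + 213 = 1731 + 213 = 1944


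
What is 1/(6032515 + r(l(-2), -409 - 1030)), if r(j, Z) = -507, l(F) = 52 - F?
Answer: 1/6032008 ≈ 1.6578e-7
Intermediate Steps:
1/(6032515 + r(l(-2), -409 - 1030)) = 1/(6032515 - 507) = 1/6032008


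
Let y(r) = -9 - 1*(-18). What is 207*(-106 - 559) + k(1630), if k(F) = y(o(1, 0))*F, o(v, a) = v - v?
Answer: -122985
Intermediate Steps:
o(v, a) = 0
y(r) = 9 (y(r) = -9 + 18 = 9)
k(F) = 9*F
207*(-106 - 559) + k(1630) = 207*(-106 - 559) + 9*1630 = 207*(-665) + 14670 = -137655 + 14670 = -122985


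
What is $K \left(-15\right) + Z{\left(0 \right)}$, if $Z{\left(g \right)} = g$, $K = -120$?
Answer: $1800$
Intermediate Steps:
$K \left(-15\right) + Z{\left(0 \right)} = \left(-120\right) \left(-15\right) + 0 = 1800 + 0 = 1800$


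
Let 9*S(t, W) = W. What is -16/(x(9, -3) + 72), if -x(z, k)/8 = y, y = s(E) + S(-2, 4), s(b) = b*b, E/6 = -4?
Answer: 18/5107 ≈ 0.0035246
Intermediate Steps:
S(t, W) = W/9
E = -24 (E = 6*(-4) = -24)
s(b) = b²
y = 5188/9 (y = (-24)² + (⅑)*4 = 576 + 4/9 = 5188/9 ≈ 576.44)
x(z, k) = -41504/9 (x(z, k) = -8*5188/9 = -41504/9)
-16/(x(9, -3) + 72) = -16/(-41504/9 + 72) = -16/(-40856/9) = -9/40856*(-16) = 18/5107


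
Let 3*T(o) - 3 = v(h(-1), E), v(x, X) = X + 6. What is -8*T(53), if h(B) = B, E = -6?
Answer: -8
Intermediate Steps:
v(x, X) = 6 + X
T(o) = 1 (T(o) = 1 + (6 - 6)/3 = 1 + (⅓)*0 = 1 + 0 = 1)
-8*T(53) = -8*1 = -8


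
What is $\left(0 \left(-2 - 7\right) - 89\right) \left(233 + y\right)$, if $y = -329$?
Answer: $8544$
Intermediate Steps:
$\left(0 \left(-2 - 7\right) - 89\right) \left(233 + y\right) = \left(0 \left(-2 - 7\right) - 89\right) \left(233 - 329\right) = \left(0 \left(-9\right) - 89\right) \left(-96\right) = \left(0 - 89\right) \left(-96\right) = \left(-89\right) \left(-96\right) = 8544$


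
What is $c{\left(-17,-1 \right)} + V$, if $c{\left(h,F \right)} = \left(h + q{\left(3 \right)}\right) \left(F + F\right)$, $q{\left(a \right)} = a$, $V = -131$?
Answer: $-103$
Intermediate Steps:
$c{\left(h,F \right)} = 2 F \left(3 + h\right)$ ($c{\left(h,F \right)} = \left(h + 3\right) \left(F + F\right) = \left(3 + h\right) 2 F = 2 F \left(3 + h\right)$)
$c{\left(-17,-1 \right)} + V = 2 \left(-1\right) \left(3 - 17\right) - 131 = 2 \left(-1\right) \left(-14\right) - 131 = 28 - 131 = -103$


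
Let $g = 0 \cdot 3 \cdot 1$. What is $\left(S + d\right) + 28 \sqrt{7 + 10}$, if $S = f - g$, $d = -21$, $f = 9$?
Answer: $-12 + 28 \sqrt{17} \approx 103.45$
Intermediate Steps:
$g = 0$ ($g = 0 \cdot 1 = 0$)
$S = 9$ ($S = 9 - 0 = 9 + 0 = 9$)
$\left(S + d\right) + 28 \sqrt{7 + 10} = \left(9 - 21\right) + 28 \sqrt{7 + 10} = -12 + 28 \sqrt{17}$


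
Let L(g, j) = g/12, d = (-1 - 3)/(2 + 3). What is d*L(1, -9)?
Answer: -1/15 ≈ -0.066667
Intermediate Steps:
d = -⅘ (d = -4/5 = -4*⅕ = -⅘ ≈ -0.80000)
L(g, j) = g/12 (L(g, j) = g*(1/12) = g/12)
d*L(1, -9) = -1/15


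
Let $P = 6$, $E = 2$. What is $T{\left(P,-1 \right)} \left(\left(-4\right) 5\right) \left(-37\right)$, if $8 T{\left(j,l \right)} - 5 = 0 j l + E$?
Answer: $\frac{1295}{2} \approx 647.5$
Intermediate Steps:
$T{\left(j,l \right)} = \frac{7}{8}$ ($T{\left(j,l \right)} = \frac{5}{8} + \frac{0 j l + 2}{8} = \frac{5}{8} + \frac{0 l + 2}{8} = \frac{5}{8} + \frac{0 + 2}{8} = \frac{5}{8} + \frac{1}{8} \cdot 2 = \frac{5}{8} + \frac{1}{4} = \frac{7}{8}$)
$T{\left(P,-1 \right)} \left(\left(-4\right) 5\right) \left(-37\right) = \frac{7 \left(\left(-4\right) 5\right)}{8} \left(-37\right) = \frac{7}{8} \left(-20\right) \left(-37\right) = \left(- \frac{35}{2}\right) \left(-37\right) = \frac{1295}{2}$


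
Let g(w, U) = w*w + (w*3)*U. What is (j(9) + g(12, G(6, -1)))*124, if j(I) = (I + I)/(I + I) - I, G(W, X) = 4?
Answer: 34720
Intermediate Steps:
g(w, U) = w² + 3*U*w (g(w, U) = w² + (3*w)*U = w² + 3*U*w)
j(I) = 1 - I (j(I) = (2*I)/((2*I)) - I = (2*I)*(1/(2*I)) - I = 1 - I)
(j(9) + g(12, G(6, -1)))*124 = ((1 - 1*9) + 12*(12 + 3*4))*124 = ((1 - 9) + 12*(12 + 12))*124 = (-8 + 12*24)*124 = (-8 + 288)*124 = 280*124 = 34720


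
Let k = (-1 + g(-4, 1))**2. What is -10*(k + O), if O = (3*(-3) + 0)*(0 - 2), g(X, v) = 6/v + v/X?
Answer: -3245/8 ≈ -405.63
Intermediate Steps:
O = 18 (O = (-9 + 0)*(-2) = -9*(-2) = 18)
k = 361/16 (k = (-1 + (6/1 + 1/(-4)))**2 = (-1 + (6*1 + 1*(-1/4)))**2 = (-1 + (6 - 1/4))**2 = (-1 + 23/4)**2 = (19/4)**2 = 361/16 ≈ 22.563)
-10*(k + O) = -10*(361/16 + 18) = -10*649/16 = -3245/8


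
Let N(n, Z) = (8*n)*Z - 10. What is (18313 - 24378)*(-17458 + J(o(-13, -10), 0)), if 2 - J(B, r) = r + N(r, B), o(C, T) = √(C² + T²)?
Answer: 105809990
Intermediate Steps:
N(n, Z) = -10 + 8*Z*n (N(n, Z) = 8*Z*n - 10 = -10 + 8*Z*n)
J(B, r) = 12 - r - 8*B*r (J(B, r) = 2 - (r + (-10 + 8*B*r)) = 2 - (-10 + r + 8*B*r) = 2 + (10 - r - 8*B*r) = 12 - r - 8*B*r)
(18313 - 24378)*(-17458 + J(o(-13, -10), 0)) = (18313 - 24378)*(-17458 + (12 - 1*0 - 8*√((-13)² + (-10)²)*0)) = -6065*(-17458 + (12 + 0 - 8*√(169 + 100)*0)) = -6065*(-17458 + (12 + 0 - 8*√269*0)) = -6065*(-17458 + (12 + 0 + 0)) = -6065*(-17458 + 12) = -6065*(-17446) = 105809990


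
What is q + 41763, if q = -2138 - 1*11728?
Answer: 27897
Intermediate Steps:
q = -13866 (q = -2138 - 11728 = -13866)
q + 41763 = -13866 + 41763 = 27897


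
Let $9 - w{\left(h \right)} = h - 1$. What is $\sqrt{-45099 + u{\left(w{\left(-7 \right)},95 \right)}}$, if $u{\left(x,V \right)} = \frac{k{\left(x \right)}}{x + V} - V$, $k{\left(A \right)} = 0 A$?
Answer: $i \sqrt{45194} \approx 212.59 i$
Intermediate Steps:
$k{\left(A \right)} = 0$
$w{\left(h \right)} = 10 - h$ ($w{\left(h \right)} = 9 - \left(h - 1\right) = 9 - \left(-1 + h\right) = 10 - h$)
$u{\left(x,V \right)} = - V$ ($u{\left(x,V \right)} = \frac{1}{x + V} 0 - V = \frac{1}{V + x} 0 - V = 0 - V = - V$)
$\sqrt{-45099 + u{\left(w{\left(-7 \right)},95 \right)}} = \sqrt{-45099 - 95} = \sqrt{-45194} = i \sqrt{45194}$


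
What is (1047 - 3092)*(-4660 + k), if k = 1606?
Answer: 6245430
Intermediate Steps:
(1047 - 3092)*(-4660 + k) = (1047 - 3092)*(-4660 + 1606) = -2045*(-3054) = 6245430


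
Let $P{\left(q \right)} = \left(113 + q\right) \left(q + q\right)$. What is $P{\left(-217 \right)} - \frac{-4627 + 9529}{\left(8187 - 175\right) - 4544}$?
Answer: $\frac{26087791}{578} \approx 45135.0$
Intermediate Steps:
$P{\left(q \right)} = 2 q \left(113 + q\right)$ ($P{\left(q \right)} = \left(113 + q\right) 2 q = 2 q \left(113 + q\right)$)
$P{\left(-217 \right)} - \frac{-4627 + 9529}{\left(8187 - 175\right) - 4544} = 2 \left(-217\right) \left(113 - 217\right) - \frac{-4627 + 9529}{\left(8187 - 175\right) - 4544} = 2 \left(-217\right) \left(-104\right) - \frac{4902}{\left(8187 - 175\right) - 4544} = 45136 - \frac{4902}{8012 - 4544} = 45136 - \frac{4902}{3468} = 45136 - 4902 \cdot \frac{1}{3468} = 45136 - \frac{817}{578} = \frac{26087791}{578}$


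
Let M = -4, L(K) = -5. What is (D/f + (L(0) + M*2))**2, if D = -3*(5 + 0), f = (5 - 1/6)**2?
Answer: 131629729/707281 ≈ 186.11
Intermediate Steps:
f = 841/36 (f = (5 - 1*1/6)**2 = (5 - 1/6)**2 = (29/6)**2 = 841/36 ≈ 23.361)
D = -15 (D = -3*5 = -15)
(D/f + (L(0) + M*2))**2 = (-15/841/36 + (-5 - 4*2))**2 = (-15*36/841 + (-5 - 8))**2 = (-540/841 - 13)**2 = (-11473/841)**2 = 131629729/707281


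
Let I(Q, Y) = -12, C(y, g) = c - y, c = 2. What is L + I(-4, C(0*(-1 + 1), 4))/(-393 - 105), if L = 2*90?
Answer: 14942/83 ≈ 180.02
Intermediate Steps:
L = 180
C(y, g) = 2 - y
L + I(-4, C(0*(-1 + 1), 4))/(-393 - 105) = 180 - 12/(-393 - 105) = 180 - 12/(-498) = 180 - 1/498*(-12) = 180 + 2/83 = 14942/83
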